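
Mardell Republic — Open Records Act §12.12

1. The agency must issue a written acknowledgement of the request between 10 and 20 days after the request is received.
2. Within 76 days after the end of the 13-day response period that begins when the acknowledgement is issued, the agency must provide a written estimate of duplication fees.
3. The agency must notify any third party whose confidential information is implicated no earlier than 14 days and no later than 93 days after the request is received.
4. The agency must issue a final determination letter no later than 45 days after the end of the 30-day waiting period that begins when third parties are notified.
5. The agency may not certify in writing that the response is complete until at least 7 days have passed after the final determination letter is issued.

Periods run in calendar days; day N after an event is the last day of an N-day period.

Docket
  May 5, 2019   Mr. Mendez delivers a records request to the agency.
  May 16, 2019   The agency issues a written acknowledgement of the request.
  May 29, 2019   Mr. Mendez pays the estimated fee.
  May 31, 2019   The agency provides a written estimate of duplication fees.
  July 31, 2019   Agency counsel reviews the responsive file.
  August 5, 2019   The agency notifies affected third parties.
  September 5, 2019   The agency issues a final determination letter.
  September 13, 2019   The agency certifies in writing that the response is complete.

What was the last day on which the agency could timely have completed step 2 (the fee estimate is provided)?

The acknowledgement is issued on May 16, 2019; the 13-day response period therefore ends May 29, 2019, and step 2 runs from that date. 76 days after May 29, 2019 is August 13, 2019.

August 13, 2019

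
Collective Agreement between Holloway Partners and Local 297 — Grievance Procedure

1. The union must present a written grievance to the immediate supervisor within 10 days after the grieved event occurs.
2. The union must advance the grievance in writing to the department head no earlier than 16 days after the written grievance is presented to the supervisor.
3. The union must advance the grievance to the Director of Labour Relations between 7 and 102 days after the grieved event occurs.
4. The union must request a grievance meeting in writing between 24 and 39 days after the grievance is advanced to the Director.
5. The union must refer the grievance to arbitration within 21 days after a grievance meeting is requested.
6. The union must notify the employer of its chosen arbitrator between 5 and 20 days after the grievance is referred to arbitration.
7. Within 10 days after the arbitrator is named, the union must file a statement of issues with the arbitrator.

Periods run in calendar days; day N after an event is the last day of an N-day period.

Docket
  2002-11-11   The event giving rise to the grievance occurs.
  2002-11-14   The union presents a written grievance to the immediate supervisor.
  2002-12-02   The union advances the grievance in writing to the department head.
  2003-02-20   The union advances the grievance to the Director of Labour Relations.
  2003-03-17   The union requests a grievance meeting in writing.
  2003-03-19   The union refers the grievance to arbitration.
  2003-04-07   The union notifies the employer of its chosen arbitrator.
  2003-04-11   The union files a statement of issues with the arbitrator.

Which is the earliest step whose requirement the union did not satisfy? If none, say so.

Step 1 — counting 10 days from 2002-11-11 (when the grieved event occurs) gives a deadline of 2002-11-21; 2002-11-14 is within that limit.
Step 2 — must wait 16 days from 2002-11-14 (when the written grievance is presented to the supervisor), so not before 2002-11-30; done 2002-12-02, after the minimum wait.
Step 3 — 7 and 102 days from 2002-11-11 (when the grieved event occurs) are 2002-11-18 and 2003-02-21 respectively; done 2003-02-20 — within the window.
Step 4 — 24 and 39 days from 2003-02-20 (when the grievance is advanced to the Director) are 2003-03-16 and 2003-03-31 respectively; done 2003-03-17, which is between those dates.
Step 5 — counting 21 days from 2003-03-17 (when a grievance meeting is requested) gives a deadline of 2003-04-07; completed 2003-03-19, before the deadline.
Step 6 — 5 and 20 days from 2003-03-19 (when the grievance is referred to arbitration) are 2003-03-24 and 2003-04-08 respectively; done 2003-04-07 — within the window.
Step 7 — counting 10 days from 2003-04-07 (when the arbitrator is named) gives a deadline of 2003-04-17; completed 2003-04-11, before the deadline.

None — every step was satisfied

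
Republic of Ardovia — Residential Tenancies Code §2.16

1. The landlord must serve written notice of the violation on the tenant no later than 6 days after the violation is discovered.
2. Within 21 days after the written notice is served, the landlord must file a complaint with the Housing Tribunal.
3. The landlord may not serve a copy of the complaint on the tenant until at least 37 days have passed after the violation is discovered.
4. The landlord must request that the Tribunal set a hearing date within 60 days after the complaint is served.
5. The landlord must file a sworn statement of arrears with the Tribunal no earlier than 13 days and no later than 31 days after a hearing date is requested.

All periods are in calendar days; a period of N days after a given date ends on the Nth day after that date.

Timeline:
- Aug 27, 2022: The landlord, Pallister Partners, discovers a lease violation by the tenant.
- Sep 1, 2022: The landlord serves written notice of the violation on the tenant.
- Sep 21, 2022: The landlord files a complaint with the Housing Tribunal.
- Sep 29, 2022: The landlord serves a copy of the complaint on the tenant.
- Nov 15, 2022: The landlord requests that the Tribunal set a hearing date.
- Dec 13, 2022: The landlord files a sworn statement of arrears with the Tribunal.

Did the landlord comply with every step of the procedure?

Step 1: 6 days after Aug 27, 2022 (when the violation is discovered) is Sep 2, 2022; done Sep 1, 2022 — timely.
Step 2: 21 days after Sep 1, 2022 (when the written notice is served) is Sep 22, 2022; Sep 21, 2022 is within that limit.
Step 3: the earliest permitted date is 37 days after Aug 27, 2022 (when the violation is discovered), i.e. Oct 3, 2022; done Sep 29, 2022 — 4 days too early.
No need to go further; step 3 was not satisfied.

No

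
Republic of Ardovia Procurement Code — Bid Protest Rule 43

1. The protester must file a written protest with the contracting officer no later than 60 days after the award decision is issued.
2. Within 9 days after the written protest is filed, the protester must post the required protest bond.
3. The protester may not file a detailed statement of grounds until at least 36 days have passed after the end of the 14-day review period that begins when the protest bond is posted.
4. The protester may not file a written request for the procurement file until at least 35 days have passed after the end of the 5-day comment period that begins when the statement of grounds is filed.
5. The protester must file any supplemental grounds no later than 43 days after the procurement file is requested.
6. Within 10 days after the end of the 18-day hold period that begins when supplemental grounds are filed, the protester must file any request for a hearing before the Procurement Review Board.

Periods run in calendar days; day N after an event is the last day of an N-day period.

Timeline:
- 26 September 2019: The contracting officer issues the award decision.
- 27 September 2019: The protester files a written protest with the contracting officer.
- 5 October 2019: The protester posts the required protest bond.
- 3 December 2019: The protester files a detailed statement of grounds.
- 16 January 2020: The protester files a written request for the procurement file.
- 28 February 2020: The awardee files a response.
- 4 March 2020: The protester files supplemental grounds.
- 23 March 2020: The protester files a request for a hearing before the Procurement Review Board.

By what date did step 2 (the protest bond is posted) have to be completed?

6 October 2019

Step 2 runs from 27 September 2019, when the written protest is filed. 9 days after 27 September 2019 is 6 October 2019.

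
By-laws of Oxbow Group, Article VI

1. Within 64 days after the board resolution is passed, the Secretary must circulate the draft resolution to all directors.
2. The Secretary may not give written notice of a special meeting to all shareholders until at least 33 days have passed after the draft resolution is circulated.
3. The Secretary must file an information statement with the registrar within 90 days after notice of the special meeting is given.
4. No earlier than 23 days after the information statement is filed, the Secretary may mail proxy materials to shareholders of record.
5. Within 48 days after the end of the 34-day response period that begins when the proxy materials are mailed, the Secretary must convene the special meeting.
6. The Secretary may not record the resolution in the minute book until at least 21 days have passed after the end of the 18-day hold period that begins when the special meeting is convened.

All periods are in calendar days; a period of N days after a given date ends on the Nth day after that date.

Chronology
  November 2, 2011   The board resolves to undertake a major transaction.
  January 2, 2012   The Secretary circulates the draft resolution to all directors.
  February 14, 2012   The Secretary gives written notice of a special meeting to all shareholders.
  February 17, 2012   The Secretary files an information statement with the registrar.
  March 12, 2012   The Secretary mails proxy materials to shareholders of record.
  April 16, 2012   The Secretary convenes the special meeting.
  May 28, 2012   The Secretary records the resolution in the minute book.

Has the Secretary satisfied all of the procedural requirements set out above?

Step 1: 64 days after November 2, 2011 (when the board resolution is passed) is January 5, 2012; done January 2, 2012 — timely.
Step 2: the earliest permitted date is 33 days after January 2, 2012 (when the draft resolution is circulated), i.e. February 4, 2012; done February 14, 2012, after the minimum wait.
Step 3: 90 days after February 14, 2012 (when notice of the special meeting is given) is May 14, 2012; done February 17, 2012 — timely.
Step 4: the earliest permitted date is 23 days after February 17, 2012 (when the information statement is filed), i.e. March 11, 2012; March 12, 2012 is on or after that date.
Step 5: 48 days after April 15, 2012 (end of the 34-day response period, which began when the proxy materials are mailed on March 12, 2012) is June 2, 2012; April 16, 2012 is within that limit.
Step 6: the earliest permitted date is 21 days after May 4, 2012 (end of the 18-day hold period, which began when the special meeting is convened on April 16, 2012), i.e. May 25, 2012; done May 28, 2012 — permitted.

Yes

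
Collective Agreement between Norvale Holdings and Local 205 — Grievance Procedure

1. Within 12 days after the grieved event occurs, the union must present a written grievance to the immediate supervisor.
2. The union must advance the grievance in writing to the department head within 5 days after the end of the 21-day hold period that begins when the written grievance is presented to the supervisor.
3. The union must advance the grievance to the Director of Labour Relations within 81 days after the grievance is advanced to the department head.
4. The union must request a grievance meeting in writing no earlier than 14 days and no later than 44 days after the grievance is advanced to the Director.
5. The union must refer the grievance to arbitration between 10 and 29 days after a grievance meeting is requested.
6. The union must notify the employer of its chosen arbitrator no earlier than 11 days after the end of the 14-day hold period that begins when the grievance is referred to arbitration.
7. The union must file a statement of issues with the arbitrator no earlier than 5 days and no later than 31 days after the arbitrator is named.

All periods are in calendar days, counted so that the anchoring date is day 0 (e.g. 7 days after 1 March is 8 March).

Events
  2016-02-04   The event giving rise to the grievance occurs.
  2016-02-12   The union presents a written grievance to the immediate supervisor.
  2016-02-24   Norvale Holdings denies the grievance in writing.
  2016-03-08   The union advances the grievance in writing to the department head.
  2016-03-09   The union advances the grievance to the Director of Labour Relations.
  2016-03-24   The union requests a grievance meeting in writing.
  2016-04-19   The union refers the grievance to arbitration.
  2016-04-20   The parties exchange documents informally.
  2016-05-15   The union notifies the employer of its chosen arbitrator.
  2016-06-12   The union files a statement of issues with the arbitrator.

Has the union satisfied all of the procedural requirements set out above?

Yes

(1) due by 2016-02-04 + 12 days = 2016-02-16; completed 2016-02-12, before the deadline.
(2) due by 2016-03-04 + 5 days = 2016-03-09; completed 2016-03-08, before the deadline.
(3) due by 2016-03-08 + 81 days = 2016-05-28; 2016-03-09 is within that limit.
(4) the permitted window runs from 2016-03-09 + 14 = 2016-03-23 to 2016-03-09 + 44 = 2016-04-22; 2016-03-24 falls inside that range.
(5) the permitted window runs from 2016-03-24 + 10 = 2016-04-03 to 2016-03-24 + 29 = 2016-04-22; done 2016-04-19 — within the window.
(6) permitted from 2016-05-03 + 11 days = 2016-05-14 onward; done 2016-05-15, after the minimum wait.
(7) the permitted window runs from 2016-05-15 + 5 = 2016-05-20 to 2016-05-15 + 31 = 2016-06-15; done 2016-06-12, which is between those dates.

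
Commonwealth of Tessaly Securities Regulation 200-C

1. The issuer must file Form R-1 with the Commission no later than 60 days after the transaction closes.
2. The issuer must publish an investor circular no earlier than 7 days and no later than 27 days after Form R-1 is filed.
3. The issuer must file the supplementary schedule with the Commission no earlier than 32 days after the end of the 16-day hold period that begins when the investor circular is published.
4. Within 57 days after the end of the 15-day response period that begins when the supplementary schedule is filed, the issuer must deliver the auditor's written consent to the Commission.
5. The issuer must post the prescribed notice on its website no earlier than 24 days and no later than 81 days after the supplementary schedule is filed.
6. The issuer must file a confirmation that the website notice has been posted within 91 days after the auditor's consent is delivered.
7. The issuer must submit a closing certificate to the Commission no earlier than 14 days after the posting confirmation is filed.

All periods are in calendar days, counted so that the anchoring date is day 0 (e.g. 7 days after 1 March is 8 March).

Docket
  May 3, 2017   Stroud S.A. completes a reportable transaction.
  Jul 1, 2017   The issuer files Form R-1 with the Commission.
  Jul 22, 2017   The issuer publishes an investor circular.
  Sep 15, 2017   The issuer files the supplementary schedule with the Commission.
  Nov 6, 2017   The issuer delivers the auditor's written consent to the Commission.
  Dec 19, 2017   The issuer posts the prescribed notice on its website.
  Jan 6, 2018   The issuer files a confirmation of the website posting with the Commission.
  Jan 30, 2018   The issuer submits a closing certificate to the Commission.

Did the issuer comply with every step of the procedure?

Step 1: 60 days after May 3, 2017 (when the transaction closes) is Jul 2, 2017; completed Jul 1, 2017, before the deadline.
Step 2: the window is 7–27 days after Jul 1, 2017 (when Form R-1 is filed), so Jul 8, 2017 through Jul 28, 2017; Jul 22, 2017 falls inside that range.
Step 3: the earliest permitted date is 32 days after Aug 7, 2017 (end of the 16-day hold period, which began when the investor circular is published on Jul 22, 2017), i.e. Sep 8, 2017; done Sep 15, 2017, after the minimum wait.
Step 4: 57 days after Sep 30, 2017 (end of the 15-day response period, which began when the supplementary schedule is filed on Sep 15, 2017) is Nov 26, 2017; done Nov 6, 2017 — timely.
Step 5: the window is 24–81 days after Sep 15, 2017 (when the supplementary schedule is filed), so Oct 9, 2017 through Dec 5, 2017; Dec 19, 2017 is 14 days past the end of the window.

No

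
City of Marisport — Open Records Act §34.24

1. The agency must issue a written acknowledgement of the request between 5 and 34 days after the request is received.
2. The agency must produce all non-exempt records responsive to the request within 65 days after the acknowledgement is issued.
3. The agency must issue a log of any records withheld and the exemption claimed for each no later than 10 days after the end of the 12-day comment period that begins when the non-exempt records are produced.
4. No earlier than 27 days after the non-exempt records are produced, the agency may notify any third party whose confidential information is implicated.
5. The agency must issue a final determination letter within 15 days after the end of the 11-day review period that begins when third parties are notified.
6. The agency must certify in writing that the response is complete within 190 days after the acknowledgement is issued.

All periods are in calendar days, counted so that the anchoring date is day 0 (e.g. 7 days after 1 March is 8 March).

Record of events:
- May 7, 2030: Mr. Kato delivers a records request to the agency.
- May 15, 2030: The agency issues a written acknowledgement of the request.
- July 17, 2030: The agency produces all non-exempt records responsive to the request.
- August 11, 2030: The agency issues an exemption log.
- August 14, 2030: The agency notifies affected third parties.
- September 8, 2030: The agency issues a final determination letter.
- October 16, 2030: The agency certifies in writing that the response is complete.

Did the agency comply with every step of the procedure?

Step 1 — 5 and 34 days from May 7, 2030 (when the request is received) are May 12, 2030 and June 10, 2030 respectively; done May 15, 2030, which is between those dates.
Step 2 — counting 65 days from May 15, 2030 (when the acknowledgement is issued) gives a deadline of July 19, 2030; done July 17, 2030 — timely.
Step 3 — counting 10 days from July 29, 2030 (end of the 12-day comment period, which began when the non-exempt records are produced on July 17, 2030) gives a deadline of August 8, 2030; not done until August 11, 2030, 3 days after the deadline.

No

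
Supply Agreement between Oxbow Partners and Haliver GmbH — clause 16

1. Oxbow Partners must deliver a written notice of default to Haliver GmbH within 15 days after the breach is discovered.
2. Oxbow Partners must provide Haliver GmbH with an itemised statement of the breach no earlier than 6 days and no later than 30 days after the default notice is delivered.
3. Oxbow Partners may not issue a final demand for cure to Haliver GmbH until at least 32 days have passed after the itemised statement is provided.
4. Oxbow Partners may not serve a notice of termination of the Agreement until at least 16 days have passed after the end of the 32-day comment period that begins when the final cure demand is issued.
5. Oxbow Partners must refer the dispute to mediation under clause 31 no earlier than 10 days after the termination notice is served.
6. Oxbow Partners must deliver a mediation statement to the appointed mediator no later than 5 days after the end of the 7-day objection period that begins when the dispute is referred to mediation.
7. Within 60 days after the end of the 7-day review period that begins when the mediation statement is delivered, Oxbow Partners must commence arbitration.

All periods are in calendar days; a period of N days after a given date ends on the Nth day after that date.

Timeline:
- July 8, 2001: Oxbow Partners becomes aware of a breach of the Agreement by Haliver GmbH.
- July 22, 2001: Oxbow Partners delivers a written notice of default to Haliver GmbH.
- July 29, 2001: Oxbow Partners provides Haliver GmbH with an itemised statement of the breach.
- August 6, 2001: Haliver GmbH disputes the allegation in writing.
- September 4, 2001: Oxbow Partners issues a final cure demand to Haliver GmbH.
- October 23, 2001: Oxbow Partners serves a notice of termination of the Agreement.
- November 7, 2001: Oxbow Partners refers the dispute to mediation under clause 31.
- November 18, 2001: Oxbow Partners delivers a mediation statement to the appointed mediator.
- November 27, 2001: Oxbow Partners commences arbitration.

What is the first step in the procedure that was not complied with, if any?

Step 1: 15 days after July 8, 2001 (when the breach is discovered) is July 23, 2001; done July 22, 2001 — timely.
Step 2: the window is 6–30 days after July 22, 2001 (when the default notice is delivered), so July 28, 2001 through August 21, 2001; done July 29, 2001, which is between those dates.
Step 3: the earliest permitted date is 32 days after July 29, 2001 (when the itemised statement is provided), i.e. August 30, 2001; September 4, 2001 is on or after that date.
Step 4: the earliest permitted date is 16 days after October 6, 2001 (end of the 32-day comment period, which began when the final cure demand is issued on September 4, 2001), i.e. October 22, 2001; October 23, 2001 is on or after that date.
Step 5: the earliest permitted date is 10 days after October 23, 2001 (when the termination notice is served), i.e. November 2, 2001; November 7, 2001 is on or after that date.
Step 6: 5 days after November 14, 2001 (end of the 7-day objection period, which began when the dispute is referred to mediation on November 7, 2001) is November 19, 2001; completed November 18, 2001, before the deadline.
Step 7: 60 days after November 25, 2001 (end of the 7-day review period, which began when the mediation statement is delivered on November 18, 2001) is January 24, 2002; November 27, 2001 is within that limit.

None — every step was satisfied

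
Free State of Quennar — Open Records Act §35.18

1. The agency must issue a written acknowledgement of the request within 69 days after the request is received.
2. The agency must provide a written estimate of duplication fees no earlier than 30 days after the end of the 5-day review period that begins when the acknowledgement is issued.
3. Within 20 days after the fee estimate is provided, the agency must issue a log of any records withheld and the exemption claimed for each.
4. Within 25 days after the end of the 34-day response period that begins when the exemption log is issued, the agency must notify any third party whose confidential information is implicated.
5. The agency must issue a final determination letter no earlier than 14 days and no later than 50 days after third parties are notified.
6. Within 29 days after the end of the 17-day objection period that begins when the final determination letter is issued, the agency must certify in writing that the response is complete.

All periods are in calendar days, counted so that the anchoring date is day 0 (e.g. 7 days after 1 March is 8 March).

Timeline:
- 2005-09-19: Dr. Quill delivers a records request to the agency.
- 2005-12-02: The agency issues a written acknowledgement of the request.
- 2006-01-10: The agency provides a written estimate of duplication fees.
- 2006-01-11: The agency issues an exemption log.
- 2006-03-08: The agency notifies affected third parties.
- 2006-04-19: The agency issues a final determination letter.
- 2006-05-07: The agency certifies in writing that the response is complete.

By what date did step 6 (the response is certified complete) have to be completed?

The final determination letter is issued on 2006-04-19; the 17-day objection period therefore ends 2006-05-06, and step 6 runs from that date. 29 days after 2006-05-06 is 2006-06-04.

2006-06-04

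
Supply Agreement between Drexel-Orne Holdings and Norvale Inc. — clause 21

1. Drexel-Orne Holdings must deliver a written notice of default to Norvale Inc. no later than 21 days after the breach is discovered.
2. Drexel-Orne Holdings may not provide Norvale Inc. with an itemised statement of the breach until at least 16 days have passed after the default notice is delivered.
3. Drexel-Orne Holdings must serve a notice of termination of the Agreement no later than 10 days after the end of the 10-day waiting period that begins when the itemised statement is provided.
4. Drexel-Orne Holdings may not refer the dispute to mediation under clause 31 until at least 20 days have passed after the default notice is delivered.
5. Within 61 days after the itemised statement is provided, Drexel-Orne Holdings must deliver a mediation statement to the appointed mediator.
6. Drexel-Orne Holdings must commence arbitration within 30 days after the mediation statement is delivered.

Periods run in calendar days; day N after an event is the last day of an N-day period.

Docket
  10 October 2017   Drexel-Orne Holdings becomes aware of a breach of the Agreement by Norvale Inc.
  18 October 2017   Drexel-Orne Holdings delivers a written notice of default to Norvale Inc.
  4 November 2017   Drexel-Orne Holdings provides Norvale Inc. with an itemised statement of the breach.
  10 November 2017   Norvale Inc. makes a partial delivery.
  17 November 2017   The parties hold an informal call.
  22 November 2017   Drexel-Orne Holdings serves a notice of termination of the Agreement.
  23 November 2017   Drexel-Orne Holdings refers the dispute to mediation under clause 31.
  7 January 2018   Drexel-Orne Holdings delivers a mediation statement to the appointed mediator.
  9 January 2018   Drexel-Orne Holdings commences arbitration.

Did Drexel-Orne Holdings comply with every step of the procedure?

(1) due by 10 October 2017 + 21 days = 31 October 2017; completed 18 October 2017, before the deadline.
(2) permitted from 18 October 2017 + 16 days = 3 November 2017 onward; done 4 November 2017 — permitted.
(3) due by 14 November 2017 + 10 days = 24 November 2017; completed 22 November 2017, before the deadline.
(4) permitted from 18 October 2017 + 20 days = 7 November 2017 onward; done 23 November 2017 — permitted.
(5) due by 4 November 2017 + 61 days = 4 January 2018; not done until 7 January 2018, 3 days after the deadline.

No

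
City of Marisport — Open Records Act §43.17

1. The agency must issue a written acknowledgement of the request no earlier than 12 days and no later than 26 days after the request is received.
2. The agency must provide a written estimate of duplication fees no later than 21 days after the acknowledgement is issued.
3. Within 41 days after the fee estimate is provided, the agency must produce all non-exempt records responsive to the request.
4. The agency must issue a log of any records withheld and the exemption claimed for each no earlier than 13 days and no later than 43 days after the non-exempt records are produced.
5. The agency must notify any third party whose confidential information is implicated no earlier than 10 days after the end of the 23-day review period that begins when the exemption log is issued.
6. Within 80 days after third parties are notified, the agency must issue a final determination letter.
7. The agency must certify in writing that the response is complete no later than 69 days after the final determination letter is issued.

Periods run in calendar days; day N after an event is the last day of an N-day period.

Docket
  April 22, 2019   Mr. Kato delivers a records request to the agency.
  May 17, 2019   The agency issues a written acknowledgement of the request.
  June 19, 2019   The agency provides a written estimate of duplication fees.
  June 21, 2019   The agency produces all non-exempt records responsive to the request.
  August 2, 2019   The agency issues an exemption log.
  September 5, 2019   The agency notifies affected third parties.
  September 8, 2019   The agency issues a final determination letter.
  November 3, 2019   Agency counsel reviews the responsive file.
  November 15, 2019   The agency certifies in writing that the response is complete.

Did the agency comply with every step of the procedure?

No

Step 1: the window is 12–26 days after April 22, 2019 (when the request is received), so May 4, 2019 through May 18, 2019; May 17, 2019 falls inside that range.
Step 2: 21 days after May 17, 2019 (when the acknowledgement is issued) is June 7, 2019; June 19, 2019 misses that deadline by 12 days.
Later steps need not be reached.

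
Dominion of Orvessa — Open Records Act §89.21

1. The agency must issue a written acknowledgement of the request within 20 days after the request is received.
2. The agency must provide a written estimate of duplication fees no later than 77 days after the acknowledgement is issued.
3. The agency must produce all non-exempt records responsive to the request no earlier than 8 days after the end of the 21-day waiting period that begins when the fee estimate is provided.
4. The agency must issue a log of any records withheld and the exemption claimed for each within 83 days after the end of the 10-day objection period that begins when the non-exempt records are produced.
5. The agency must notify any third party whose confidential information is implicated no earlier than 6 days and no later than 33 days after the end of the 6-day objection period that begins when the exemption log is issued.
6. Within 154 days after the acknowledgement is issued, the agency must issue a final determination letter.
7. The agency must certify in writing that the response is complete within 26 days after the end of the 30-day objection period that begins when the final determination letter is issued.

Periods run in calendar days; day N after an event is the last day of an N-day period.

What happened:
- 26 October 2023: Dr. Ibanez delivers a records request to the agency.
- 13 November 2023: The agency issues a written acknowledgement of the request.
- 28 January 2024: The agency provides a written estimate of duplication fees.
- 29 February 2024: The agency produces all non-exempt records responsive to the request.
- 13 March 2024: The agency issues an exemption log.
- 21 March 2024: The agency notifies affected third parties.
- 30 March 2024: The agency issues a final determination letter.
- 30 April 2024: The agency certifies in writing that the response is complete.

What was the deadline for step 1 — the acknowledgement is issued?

Step 1 runs from 26 October 2023, when the request is received. 20 days after 26 October 2023 is 15 November 2023.

15 November 2023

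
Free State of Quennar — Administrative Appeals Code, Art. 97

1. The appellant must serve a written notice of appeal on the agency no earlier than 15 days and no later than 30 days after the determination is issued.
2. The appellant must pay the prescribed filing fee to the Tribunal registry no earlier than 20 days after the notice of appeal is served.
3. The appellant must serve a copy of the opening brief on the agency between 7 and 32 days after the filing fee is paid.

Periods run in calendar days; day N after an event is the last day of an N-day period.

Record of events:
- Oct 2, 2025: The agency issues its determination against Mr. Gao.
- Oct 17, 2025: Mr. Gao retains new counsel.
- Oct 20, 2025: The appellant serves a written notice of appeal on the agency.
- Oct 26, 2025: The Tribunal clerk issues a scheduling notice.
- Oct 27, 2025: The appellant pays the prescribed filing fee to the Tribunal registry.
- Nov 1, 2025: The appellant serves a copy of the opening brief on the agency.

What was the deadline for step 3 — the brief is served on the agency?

Nov 28, 2025

Step 3 runs from Oct 27, 2025, when the filing fee is paid. The window is 7–32 days after Oct 27, 2025; it closes on Nov 28, 2025.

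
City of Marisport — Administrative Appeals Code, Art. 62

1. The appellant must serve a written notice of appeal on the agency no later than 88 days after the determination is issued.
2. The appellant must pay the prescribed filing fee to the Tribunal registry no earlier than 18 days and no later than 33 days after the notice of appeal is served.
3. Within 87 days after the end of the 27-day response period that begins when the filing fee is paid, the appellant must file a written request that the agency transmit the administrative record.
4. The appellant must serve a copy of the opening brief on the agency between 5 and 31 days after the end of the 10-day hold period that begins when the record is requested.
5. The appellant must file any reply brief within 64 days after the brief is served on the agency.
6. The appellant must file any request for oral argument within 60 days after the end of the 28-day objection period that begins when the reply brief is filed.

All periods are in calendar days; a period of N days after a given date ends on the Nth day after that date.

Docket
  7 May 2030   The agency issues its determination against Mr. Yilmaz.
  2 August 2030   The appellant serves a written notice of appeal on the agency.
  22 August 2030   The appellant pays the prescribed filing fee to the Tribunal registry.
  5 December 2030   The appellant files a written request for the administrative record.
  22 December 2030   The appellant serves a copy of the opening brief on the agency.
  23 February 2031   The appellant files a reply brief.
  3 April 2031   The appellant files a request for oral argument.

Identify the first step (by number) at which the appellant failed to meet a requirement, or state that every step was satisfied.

(1) due by 7 May 2030 + 88 days = 3 August 2030; 2 August 2030 is within that limit.
(2) the permitted window runs from 2 August 2030 + 18 = 20 August 2030 to 2 August 2030 + 33 = 4 September 2030; done 22 August 2030, which is between those dates.
(3) due by 18 September 2030 + 87 days = 14 December 2030; 5 December 2030 is within that limit.
(4) the permitted window runs from 15 December 2030 + 5 = 20 December 2030 to 15 December 2030 + 31 = 15 January 2031; done 22 December 2030, which is between those dates.
(5) due by 22 December 2030 + 64 days = 24 February 2031; done 23 February 2031 — timely.
(6) due by 23 March 2031 + 60 days = 22 May 2031; completed 3 April 2031, before the deadline.

None — every step was satisfied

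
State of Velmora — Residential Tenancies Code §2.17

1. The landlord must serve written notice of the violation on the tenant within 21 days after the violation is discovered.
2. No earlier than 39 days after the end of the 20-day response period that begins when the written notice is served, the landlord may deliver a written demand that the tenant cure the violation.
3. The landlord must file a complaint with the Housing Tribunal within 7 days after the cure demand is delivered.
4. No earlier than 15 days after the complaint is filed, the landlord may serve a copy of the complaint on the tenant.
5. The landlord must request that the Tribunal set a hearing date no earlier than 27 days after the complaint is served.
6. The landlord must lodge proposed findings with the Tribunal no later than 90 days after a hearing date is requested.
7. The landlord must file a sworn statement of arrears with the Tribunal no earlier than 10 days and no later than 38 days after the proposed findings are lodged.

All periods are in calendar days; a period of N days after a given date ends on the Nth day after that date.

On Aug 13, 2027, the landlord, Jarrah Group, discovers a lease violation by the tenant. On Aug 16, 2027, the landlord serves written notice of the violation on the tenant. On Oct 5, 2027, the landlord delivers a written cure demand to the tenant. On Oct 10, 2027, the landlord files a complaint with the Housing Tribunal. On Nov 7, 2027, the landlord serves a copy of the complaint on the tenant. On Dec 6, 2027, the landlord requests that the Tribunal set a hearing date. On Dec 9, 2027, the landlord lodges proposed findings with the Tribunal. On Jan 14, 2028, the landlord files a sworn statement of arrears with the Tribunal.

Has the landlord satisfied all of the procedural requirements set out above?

No

Step 1 — counting 21 days from Aug 13, 2027 (when the violation is discovered) gives a deadline of Sep 3, 2027; completed Aug 16, 2027, before the deadline.
Step 2 — must wait 39 days from Sep 5, 2027 (end of the 20-day response period, which began when the written notice is served on Aug 16, 2027), so not before Oct 14, 2027; Oct 5, 2027 is 9 days before the earliest permitted date.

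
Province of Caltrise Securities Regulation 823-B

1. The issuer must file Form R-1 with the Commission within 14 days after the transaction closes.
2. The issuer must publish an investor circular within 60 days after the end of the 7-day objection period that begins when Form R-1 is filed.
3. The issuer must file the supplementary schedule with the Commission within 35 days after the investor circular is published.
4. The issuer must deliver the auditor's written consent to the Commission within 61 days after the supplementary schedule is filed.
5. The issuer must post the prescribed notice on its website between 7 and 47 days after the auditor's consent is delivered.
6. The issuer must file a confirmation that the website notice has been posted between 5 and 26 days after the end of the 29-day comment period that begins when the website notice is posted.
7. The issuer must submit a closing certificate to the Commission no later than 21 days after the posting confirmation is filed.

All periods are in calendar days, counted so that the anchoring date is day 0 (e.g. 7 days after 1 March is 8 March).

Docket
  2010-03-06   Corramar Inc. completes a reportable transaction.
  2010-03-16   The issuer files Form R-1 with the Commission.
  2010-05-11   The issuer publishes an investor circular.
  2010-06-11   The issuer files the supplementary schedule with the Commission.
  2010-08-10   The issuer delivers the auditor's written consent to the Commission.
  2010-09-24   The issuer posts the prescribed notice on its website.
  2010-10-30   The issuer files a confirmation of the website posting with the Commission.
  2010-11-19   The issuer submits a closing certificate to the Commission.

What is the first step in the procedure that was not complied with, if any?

None — every step was satisfied

Step 1: 14 days after 2010-03-06 (when the transaction closes) is 2010-03-20; done 2010-03-16 — timely.
Step 2: 60 days after 2010-03-23 (end of the 7-day objection period, which began when Form R-1 is filed on 2010-03-16) is 2010-05-22; 2010-05-11 is within that limit.
Step 3: 35 days after 2010-05-11 (when the investor circular is published) is 2010-06-15; completed 2010-06-11, before the deadline.
Step 4: 61 days after 2010-06-11 (when the supplementary schedule is filed) is 2010-08-11; 2010-08-10 is within that limit.
Step 5: the window is 7–47 days after 2010-08-10 (when the auditor's consent is delivered), so 2010-08-17 through 2010-09-26; done 2010-09-24 — within the window.
Step 6: the window is 5–26 days after 2010-10-23 (end of the 29-day comment period, which began when the website notice is posted on 2010-09-24), so 2010-10-28 through 2010-11-18; 2010-10-30 falls inside that range.
Step 7: 21 days after 2010-10-30 (when the posting confirmation is filed) is 2010-11-20; completed 2010-11-19, before the deadline.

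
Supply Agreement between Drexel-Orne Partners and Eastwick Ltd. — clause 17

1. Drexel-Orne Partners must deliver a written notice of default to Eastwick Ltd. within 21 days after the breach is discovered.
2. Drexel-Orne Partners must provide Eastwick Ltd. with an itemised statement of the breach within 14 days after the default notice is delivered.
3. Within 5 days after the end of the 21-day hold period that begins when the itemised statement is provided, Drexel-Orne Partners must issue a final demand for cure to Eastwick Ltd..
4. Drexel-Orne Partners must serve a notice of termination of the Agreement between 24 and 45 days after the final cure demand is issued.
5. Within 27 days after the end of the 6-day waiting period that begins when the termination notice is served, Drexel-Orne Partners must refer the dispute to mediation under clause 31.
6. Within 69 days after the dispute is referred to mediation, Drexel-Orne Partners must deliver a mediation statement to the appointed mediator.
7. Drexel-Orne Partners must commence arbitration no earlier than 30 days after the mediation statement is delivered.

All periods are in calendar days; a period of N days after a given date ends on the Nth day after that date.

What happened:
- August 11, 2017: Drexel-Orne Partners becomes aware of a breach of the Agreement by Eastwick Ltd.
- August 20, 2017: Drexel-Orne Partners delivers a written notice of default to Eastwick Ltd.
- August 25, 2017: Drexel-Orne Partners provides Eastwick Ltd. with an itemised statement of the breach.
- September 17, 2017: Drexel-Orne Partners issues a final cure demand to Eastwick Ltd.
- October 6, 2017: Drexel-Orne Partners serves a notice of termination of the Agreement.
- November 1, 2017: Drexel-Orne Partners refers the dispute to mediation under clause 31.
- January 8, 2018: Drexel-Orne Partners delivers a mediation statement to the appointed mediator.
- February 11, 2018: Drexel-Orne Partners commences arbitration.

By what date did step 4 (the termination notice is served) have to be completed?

Step 4 runs from September 17, 2017, when the final cure demand is issued. The window is 24–45 days after September 17, 2017; it closes on November 1, 2017.

November 1, 2017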